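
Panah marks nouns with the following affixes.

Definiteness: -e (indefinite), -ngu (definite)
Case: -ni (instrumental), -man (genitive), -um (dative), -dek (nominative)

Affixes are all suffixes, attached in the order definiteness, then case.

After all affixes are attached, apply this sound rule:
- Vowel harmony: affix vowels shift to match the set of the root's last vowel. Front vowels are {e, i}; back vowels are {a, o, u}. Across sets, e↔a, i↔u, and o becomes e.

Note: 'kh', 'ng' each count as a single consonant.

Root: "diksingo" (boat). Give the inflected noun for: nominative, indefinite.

diksingoadak

Attach definiteness indefinite -e → diksingoe.
Attach case nominative -dek → diksingoedek.
Apply vowel harmony: diksingoedek → diksingoadak.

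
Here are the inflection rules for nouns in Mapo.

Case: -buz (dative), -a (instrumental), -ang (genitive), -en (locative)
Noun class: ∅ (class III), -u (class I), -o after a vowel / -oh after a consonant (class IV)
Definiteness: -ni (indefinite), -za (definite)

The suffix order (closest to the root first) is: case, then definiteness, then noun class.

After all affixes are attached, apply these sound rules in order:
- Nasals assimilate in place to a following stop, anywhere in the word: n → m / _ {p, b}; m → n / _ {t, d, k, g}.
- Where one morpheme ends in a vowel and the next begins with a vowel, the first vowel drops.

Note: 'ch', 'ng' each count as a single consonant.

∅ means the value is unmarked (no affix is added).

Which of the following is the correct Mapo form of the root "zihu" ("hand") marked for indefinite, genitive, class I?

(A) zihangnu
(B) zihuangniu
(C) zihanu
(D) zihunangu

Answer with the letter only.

Attach case genitive -ang → zihuang.
Attach definiteness indefinite -ni → zihuangni.
Attach noun class class I -u → zihuangniu.
Nasal assimilation: no change.
Apply vowel deletion: zihuangniu → zihangnu.
So the correct form is zihangnu, option (A).
(B) zihuangniu is wrong: it fails to apply the sound rule(s).
(D) zihunangu is wrong: it has the affixes in the wrong order.
(C) zihanu is wrong: it uses instrumental instead of genitive for case.

A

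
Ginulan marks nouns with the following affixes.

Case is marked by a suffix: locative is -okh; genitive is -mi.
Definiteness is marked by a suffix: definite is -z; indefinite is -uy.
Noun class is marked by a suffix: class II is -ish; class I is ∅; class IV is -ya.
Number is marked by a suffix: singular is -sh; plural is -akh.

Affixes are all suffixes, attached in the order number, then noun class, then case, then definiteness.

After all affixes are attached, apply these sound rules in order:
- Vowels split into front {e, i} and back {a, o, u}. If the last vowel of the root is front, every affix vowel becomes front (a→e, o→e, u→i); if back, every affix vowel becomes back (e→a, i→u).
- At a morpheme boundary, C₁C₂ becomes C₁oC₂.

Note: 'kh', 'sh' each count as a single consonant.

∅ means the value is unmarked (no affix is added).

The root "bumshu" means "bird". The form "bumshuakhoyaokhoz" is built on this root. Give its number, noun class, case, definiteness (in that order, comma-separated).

Segment: bumshu-akh-ya-okh-z.
number: -akh → plural.
noun class: -ya → class IV.
case: -okh → locative.
definiteness: -z → definite.

plural, class IV, locative, definite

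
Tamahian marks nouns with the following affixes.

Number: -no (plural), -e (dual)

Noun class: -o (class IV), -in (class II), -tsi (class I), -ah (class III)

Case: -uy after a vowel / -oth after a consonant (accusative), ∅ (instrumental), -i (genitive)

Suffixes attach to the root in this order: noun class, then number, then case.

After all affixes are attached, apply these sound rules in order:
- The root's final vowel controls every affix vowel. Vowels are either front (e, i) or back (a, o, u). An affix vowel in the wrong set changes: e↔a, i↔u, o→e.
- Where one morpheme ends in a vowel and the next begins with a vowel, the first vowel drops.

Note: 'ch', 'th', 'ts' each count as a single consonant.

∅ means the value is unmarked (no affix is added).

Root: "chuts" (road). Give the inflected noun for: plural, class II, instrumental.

Attach noun class class II -in → chutsin.
Attach number plural -no → chutsinno.
case = instrumental: zero marking, form stays chutsinno.
Apply vowel harmony: chutsinno → chutsunno.
Vowel deletion: no change.

chutsunno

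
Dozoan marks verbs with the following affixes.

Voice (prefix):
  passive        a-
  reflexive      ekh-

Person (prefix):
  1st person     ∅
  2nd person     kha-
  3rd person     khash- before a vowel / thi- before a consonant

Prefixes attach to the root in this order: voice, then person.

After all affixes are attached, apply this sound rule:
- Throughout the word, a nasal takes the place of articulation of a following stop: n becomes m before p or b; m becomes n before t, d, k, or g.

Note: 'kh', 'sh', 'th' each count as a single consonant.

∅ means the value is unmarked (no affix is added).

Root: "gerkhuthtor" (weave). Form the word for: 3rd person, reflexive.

khashekhgerkhuthtor

Attach voice reflexive ekh- → ekhgerkhuthtor.
Attach person 3rd person khash- (before vowel 'e') → khashekhgerkhuthtor.
Nasal assimilation: no change.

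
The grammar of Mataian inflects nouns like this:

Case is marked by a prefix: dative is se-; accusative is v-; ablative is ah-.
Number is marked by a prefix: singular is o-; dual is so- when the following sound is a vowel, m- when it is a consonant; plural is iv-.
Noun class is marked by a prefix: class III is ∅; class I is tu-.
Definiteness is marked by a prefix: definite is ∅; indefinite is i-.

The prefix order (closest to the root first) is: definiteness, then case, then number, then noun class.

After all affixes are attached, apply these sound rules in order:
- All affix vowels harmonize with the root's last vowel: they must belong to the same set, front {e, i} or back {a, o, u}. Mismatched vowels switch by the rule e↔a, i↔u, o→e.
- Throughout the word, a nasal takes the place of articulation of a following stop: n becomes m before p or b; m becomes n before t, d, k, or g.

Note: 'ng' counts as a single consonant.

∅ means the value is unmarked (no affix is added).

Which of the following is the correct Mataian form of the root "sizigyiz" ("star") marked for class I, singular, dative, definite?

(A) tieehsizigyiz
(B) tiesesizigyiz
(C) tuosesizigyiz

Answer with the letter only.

B

definiteness = definite: zero marking, form stays sizigyiz.
Attach case dative se- → sesizigyiz.
Attach number singular o- → osesizigyiz.
Attach noun class class I tu- → tuosesizigyiz.
Apply vowel harmony: tuosesizigyiz → tiesesizigyiz.
Nasal assimilation: no change.
So the correct form is tiesesizigyiz, option (B).
(A) tieehsizigyiz is wrong: it uses ablative instead of dative for case.
(C) tuosesizigyiz is wrong: it fails to apply the sound rule(s).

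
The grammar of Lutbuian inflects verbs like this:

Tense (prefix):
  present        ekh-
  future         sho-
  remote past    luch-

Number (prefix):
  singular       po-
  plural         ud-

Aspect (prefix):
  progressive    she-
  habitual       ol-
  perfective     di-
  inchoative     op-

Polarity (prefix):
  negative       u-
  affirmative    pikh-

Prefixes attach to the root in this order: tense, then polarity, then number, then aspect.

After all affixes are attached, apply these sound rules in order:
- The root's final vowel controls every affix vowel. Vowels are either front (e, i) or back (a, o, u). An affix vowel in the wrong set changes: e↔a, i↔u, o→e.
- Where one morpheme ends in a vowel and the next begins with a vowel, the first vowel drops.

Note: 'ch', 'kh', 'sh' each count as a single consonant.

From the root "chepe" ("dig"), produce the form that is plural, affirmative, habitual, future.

Attach tense future sho- → shochepe.
Attach polarity affirmative pikh- → pikhshochepe.
Attach number plural ud- → udpikhshochepe.
Attach aspect habitual ol- → oludpikhshochepe.
Apply vowel harmony: oludpikhshochepe → elidpikhshechepe.
Vowel deletion: no change.

elidpikhshechepe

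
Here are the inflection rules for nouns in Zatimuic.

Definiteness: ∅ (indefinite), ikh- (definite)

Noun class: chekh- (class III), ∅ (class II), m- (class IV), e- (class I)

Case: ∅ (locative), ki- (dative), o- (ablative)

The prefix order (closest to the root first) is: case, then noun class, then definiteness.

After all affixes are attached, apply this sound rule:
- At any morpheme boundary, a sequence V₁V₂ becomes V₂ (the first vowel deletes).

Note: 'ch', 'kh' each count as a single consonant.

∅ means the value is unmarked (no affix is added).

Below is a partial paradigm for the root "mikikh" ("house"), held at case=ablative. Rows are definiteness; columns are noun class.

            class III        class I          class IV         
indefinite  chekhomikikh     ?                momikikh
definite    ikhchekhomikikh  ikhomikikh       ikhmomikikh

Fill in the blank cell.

omikikh

Attach case ablative o- → omikikh.
Attach noun class class I e- → eomikikh.
definiteness = indefinite: zero marking, form stays eomikikh.
Apply vowel deletion: eomikikh → omikikh.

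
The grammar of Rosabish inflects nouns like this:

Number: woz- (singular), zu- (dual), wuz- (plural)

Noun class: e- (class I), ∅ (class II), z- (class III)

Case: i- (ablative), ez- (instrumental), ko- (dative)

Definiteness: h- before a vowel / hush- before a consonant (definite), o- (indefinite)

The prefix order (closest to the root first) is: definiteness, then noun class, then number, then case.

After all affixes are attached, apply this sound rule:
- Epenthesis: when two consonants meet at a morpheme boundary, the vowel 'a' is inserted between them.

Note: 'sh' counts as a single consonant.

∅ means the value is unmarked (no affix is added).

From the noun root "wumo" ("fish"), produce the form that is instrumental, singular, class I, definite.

Attach definiteness definite hush- (before consonant 'w') → hushwumo.
Attach noun class class I e- → ehushwumo.
Attach number singular woz- → wozehushwumo.
Attach case instrumental ez- → ezwozehushwumo.
Apply epenthesis: ezwozehushwumo → ezawozehushawumo.

ezawozehushawumo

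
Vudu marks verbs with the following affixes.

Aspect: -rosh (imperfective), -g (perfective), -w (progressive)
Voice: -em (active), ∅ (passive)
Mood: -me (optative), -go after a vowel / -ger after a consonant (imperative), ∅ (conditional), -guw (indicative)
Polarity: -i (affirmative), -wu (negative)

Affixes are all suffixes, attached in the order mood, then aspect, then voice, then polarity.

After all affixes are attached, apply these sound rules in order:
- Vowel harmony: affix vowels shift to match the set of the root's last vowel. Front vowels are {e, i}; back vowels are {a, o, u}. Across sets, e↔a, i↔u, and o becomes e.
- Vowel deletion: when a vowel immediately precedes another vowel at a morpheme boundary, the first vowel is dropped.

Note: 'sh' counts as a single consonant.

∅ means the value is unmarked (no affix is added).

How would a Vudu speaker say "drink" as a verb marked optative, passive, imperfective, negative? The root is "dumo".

dumomaroshwu

Attach mood optative -me → dumome.
Attach aspect imperfective -rosh → dumomerosh.
voice = passive: zero marking, form stays dumomerosh.
Attach polarity negative -wu → dumomeroshwu.
Apply vowel harmony: dumomeroshwu → dumomaroshwu.
Vowel deletion: no change.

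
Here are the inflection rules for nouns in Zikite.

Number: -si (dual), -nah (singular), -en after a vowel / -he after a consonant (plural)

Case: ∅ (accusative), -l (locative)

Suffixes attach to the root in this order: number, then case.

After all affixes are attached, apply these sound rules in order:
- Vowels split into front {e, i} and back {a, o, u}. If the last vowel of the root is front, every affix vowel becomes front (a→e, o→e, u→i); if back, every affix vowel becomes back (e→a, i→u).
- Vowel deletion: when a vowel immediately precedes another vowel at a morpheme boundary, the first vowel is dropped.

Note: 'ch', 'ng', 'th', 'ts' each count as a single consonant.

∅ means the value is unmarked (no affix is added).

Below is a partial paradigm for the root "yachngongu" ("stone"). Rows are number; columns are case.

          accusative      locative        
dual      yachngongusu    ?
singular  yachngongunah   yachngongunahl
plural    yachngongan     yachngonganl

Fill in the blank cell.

yachngongusul

Attach number dual -si → yachngongusi.
Attach case locative -l → yachngongusil.
Apply vowel harmony: yachngongusil → yachngongusul.
Vowel deletion: no change.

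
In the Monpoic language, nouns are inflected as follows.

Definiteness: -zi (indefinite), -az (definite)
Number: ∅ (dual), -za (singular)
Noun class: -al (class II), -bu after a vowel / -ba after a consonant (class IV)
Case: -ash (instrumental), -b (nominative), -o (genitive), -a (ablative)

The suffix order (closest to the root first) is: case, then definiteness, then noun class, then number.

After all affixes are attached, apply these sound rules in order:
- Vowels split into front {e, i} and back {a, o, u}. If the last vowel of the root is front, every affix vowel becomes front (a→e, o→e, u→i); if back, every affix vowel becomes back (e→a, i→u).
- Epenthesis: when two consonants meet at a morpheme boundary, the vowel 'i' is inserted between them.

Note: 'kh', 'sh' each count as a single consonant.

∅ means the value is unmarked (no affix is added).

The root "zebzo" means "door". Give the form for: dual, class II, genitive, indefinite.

zebzoozual

Attach case genitive -o → zebzoo.
Attach definiteness indefinite -zi → zebzoozi.
Attach noun class class II -al → zebzoozial.
number = dual: zero marking, form stays zebzoozial.
Apply vowel harmony: zebzoozial → zebzoozual.
Epenthesis: no change.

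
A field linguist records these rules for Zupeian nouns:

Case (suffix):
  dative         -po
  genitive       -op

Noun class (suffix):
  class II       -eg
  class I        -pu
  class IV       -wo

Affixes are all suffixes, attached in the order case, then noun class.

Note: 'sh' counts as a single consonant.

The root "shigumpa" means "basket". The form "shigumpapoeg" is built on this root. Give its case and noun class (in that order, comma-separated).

dative, class II

Segment: shigumpa-po-eg.
case: -po → dative.
noun class: -eg → class II.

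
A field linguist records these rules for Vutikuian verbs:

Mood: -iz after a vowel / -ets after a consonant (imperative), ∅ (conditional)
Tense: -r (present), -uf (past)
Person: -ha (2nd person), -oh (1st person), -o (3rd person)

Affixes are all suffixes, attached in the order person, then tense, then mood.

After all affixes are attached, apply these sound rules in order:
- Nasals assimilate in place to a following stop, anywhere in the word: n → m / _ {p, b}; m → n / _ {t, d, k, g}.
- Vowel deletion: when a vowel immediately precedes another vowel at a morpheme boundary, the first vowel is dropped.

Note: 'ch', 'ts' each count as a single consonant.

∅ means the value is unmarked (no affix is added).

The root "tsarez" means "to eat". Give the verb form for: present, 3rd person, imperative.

tsarezorets

Attach person 3rd person -o → tsarezo.
Attach tense present -r → tsarezor.
Attach mood imperative -ets (after consonant 'r') → tsarezorets.
Nasal assimilation: no change.
Vowel deletion: no change.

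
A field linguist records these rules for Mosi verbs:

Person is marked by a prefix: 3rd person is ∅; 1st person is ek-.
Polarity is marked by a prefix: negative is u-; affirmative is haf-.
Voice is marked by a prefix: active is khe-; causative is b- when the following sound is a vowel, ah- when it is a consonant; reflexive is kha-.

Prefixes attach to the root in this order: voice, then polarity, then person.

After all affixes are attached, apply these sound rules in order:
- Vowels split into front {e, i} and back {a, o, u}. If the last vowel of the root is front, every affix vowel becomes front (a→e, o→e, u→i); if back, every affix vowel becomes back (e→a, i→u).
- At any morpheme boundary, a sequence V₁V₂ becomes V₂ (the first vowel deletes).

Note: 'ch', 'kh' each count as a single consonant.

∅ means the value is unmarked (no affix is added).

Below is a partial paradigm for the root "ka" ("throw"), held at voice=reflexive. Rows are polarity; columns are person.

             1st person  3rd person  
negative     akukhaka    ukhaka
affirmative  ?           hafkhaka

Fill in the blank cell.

akhafkhaka

Attach voice reflexive kha- → khaka.
Attach polarity affirmative haf- → hafkhaka.
Attach person 1st person ek- → ekhafkhaka.
Apply vowel harmony: ekhafkhaka → akhafkhaka.
Vowel deletion: no change.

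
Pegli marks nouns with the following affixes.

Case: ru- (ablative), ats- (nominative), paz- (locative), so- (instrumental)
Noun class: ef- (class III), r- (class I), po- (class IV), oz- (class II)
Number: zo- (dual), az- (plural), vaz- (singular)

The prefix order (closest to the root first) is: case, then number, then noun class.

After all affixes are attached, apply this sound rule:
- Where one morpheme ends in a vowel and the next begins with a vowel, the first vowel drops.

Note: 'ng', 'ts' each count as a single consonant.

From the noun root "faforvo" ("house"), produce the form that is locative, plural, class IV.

Attach case locative paz- → pazfaforvo.
Attach number plural az- → azpazfaforvo.
Attach noun class class IV po- → poazpazfaforvo.
Apply vowel deletion: poazpazfaforvo → pazpazfaforvo.

pazpazfaforvo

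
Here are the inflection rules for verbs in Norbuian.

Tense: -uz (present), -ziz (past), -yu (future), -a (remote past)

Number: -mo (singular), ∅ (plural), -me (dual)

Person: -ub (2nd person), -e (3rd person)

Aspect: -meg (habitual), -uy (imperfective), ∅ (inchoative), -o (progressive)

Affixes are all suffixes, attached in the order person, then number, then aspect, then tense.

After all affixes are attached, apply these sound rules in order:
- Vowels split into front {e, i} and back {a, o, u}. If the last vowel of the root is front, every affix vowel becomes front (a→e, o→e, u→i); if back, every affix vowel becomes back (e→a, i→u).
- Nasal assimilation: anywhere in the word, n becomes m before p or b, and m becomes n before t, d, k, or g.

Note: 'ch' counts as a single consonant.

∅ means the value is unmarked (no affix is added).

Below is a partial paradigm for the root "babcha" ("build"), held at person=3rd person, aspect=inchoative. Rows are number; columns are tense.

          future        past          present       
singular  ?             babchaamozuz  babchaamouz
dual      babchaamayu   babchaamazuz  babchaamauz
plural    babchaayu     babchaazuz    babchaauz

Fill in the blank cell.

babchaamoyu

Attach person 3rd person -e → babchae.
Attach number singular -mo → babchaemo.
aspect = inchoative: zero marking, form stays babchaemo.
Attach tense future -yu → babchaemoyu.
Apply vowel harmony: babchaemoyu → babchaamoyu.
Nasal assimilation: no change.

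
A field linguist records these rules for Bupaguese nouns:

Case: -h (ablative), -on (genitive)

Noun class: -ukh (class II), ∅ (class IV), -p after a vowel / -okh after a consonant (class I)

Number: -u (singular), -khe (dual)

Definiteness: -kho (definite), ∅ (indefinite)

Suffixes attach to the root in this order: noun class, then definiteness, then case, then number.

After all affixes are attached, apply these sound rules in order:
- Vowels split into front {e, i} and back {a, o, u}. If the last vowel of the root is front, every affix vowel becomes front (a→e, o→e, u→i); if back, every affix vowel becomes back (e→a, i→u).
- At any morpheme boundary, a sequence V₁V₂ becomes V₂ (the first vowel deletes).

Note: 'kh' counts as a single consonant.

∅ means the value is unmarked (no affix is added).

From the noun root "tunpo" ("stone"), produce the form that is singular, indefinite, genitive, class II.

tunpukhonu

Attach noun class class II -ukh → tunpoukh.
definiteness = indefinite: zero marking, form stays tunpoukh.
Attach case genitive -on → tunpoukhon.
Attach number singular -u → tunpoukhonu.
Vowel harmony: no change.
Apply vowel deletion: tunpoukhonu → tunpukhonu.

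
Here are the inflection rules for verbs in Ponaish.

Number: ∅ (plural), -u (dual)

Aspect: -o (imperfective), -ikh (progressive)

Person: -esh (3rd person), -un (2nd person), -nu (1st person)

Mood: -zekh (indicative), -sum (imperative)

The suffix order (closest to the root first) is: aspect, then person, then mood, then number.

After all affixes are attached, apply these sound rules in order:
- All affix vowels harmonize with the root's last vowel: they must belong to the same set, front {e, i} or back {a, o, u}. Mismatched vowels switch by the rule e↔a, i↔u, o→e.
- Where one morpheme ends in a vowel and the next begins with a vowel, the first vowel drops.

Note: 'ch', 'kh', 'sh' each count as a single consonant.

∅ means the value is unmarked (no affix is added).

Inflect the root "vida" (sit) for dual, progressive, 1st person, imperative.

vidukhnusumu

Attach aspect progressive -ikh → vidaikh.
Attach person 1st person -nu → vidaikhnu.
Attach mood imperative -sum → vidaikhnusum.
Attach number dual -u → vidaikhnusumu.
Apply vowel harmony: vidaikhnusumu → vidaukhnusumu.
Apply vowel deletion: vidaukhnusumu → vidukhnusumu.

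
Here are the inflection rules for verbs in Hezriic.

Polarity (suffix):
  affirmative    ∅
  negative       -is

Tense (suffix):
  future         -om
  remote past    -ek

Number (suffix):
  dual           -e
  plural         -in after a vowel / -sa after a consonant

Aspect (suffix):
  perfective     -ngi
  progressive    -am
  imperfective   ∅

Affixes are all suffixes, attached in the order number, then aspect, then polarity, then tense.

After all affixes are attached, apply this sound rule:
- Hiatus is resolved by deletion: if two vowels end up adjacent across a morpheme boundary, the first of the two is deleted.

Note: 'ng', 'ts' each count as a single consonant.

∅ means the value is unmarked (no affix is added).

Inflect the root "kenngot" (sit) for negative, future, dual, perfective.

Attach number dual -e → kenngote.
Attach aspect perfective -ngi → kenngotengi.
Attach polarity negative -is → kenngotengiis.
Attach tense future -om → kenngotengiisom.
Apply vowel deletion: kenngotengiisom → kenngotengisom.

kenngotengisom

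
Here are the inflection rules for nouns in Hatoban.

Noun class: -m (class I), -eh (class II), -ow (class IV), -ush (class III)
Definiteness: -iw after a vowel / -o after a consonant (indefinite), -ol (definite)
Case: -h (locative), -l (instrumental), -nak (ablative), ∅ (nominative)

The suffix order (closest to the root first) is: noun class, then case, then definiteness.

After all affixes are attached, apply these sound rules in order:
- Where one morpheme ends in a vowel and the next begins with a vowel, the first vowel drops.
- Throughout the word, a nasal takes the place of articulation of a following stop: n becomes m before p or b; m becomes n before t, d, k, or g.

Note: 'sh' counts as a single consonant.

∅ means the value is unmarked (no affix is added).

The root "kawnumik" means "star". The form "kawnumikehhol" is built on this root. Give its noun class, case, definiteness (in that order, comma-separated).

Segment: kawnumik-eh-h-ol.
noun class: -eh → class II.
case: -h → locative.
definiteness: -ol → definite.

class II, locative, definite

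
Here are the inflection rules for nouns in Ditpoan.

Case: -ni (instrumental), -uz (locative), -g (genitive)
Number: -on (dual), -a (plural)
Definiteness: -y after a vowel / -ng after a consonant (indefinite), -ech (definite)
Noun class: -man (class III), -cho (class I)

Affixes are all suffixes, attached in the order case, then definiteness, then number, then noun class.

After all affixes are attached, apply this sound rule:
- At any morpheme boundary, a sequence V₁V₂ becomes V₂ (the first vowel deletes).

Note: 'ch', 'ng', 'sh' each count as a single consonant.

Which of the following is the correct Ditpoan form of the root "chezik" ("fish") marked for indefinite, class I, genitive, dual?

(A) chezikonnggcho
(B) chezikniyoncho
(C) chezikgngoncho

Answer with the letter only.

C

Attach case genitive -g → chezikg.
Attach definiteness indefinite -ng (after consonant 'g') → chezikgng.
Attach number dual -on → chezikgngon.
Attach noun class class I -cho → chezikgngoncho.
Vowel deletion: no change.
So the correct form is chezikgngoncho, option (C).
(B) chezikniyoncho is wrong: it uses instrumental instead of genitive for case.
(A) chezikonnggcho is wrong: it has the affixes in the wrong order.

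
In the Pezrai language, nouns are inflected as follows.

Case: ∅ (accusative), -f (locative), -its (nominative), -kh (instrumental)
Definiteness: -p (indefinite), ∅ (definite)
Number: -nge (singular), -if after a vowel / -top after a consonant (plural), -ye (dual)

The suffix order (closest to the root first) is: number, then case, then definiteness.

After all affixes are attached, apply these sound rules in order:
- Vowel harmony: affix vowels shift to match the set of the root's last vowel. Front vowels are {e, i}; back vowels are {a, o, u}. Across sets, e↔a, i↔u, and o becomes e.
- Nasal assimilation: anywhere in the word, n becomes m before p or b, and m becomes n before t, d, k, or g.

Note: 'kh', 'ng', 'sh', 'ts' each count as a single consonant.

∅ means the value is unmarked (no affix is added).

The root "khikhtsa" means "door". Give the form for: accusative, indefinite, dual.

Attach number dual -ye → khikhtsaye.
case = accusative: zero marking, form stays khikhtsaye.
Attach definiteness indefinite -p → khikhtsayep.
Apply vowel harmony: khikhtsayep → khikhtsayap.
Nasal assimilation: no change.

khikhtsayap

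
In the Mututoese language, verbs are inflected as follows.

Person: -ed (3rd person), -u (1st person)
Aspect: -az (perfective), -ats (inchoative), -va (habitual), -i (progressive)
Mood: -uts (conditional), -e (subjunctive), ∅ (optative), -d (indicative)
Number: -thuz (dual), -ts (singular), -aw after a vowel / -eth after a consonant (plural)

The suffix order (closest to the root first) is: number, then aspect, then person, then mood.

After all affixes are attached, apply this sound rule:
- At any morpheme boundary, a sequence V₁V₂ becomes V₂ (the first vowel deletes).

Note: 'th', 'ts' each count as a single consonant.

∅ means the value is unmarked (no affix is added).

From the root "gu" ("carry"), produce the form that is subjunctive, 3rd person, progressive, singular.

Attach number singular -ts → guts.
Attach aspect progressive -i → gutsi.
Attach person 3rd person -ed → gutsied.
Attach mood subjunctive -e → gutsiede.
Apply vowel deletion: gutsiede → gutsede.

gutsede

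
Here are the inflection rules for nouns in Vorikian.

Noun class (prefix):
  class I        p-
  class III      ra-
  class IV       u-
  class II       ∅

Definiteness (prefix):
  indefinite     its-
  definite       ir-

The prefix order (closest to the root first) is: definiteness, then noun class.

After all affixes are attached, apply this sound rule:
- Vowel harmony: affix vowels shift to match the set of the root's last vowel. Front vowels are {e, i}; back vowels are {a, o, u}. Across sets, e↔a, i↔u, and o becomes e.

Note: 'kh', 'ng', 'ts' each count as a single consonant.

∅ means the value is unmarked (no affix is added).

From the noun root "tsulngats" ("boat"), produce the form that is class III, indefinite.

Attach definiteness indefinite its- → itstsulngats.
Attach noun class class III ra- → raitstsulngats.
Apply vowel harmony: raitstsulngats → rautstsulngats.

rautstsulngats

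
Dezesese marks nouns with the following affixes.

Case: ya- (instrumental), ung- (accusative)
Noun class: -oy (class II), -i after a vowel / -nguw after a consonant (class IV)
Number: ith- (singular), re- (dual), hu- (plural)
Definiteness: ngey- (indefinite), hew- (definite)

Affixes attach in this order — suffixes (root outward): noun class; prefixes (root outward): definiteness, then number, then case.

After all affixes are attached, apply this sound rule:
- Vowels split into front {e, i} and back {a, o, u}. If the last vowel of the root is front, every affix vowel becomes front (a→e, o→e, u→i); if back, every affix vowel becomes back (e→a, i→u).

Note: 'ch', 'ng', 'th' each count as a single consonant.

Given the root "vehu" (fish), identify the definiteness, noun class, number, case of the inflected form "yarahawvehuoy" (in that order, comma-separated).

Segment: ya-re-hew-vehu-oy.
definiteness: hew- → definite.
noun class: -oy → class II.
number: re- → dual.
case: ya- → instrumental.

definite, class II, dual, instrumental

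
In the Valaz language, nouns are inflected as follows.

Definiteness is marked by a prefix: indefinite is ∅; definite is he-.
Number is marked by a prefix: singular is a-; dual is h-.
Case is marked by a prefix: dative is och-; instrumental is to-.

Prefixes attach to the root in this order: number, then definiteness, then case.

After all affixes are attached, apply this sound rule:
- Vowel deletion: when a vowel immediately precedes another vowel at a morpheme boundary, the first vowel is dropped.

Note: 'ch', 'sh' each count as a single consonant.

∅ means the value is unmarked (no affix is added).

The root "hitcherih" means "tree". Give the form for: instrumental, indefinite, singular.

tahitcherih

Attach number singular a- → ahitcherih.
definiteness = indefinite: zero marking, form stays ahitcherih.
Attach case instrumental to- → toahitcherih.
Apply vowel deletion: toahitcherih → tahitcherih.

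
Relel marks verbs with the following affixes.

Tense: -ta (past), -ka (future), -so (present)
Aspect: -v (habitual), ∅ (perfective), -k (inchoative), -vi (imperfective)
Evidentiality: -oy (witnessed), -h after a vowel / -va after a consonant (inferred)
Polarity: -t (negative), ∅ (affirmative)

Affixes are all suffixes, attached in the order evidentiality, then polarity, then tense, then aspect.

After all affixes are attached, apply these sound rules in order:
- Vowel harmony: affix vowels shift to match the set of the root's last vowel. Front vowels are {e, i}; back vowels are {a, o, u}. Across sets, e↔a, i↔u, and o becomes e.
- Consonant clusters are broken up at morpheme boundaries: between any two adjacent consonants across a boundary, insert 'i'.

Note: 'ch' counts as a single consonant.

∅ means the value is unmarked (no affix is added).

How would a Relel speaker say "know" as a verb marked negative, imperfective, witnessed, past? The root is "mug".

mugoyititavu

Attach evidentiality witnessed -oy → mugoy.
Attach polarity negative -t → mugoyt.
Attach tense past -ta → mugoytta.
Attach aspect imperfective -vi → mugoyttavi.
Apply vowel harmony: mugoyttavi → mugoyttavu.
Apply epenthesis: mugoyttavu → mugoyititavu.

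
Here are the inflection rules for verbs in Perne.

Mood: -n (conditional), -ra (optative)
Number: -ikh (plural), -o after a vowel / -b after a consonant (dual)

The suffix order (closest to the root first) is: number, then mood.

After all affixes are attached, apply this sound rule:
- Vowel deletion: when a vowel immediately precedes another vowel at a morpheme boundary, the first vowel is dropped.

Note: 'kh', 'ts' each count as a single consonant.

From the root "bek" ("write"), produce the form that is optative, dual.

Attach number dual -b (after consonant 'k') → bekb.
Attach mood optative -ra → bekbra.
Vowel deletion: no change.

bekbra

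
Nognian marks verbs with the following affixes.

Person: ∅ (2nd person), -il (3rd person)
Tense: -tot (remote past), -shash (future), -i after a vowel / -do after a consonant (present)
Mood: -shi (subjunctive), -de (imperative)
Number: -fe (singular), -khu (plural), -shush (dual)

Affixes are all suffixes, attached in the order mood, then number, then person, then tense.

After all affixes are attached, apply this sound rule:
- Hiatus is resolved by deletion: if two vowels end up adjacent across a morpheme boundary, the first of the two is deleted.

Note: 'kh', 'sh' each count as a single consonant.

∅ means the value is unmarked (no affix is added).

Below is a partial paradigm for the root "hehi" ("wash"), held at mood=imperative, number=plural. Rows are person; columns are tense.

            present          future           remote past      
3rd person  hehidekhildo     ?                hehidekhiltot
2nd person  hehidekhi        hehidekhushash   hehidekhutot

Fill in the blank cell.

hehidekhilshash

Attach mood imperative -de → hehide.
Attach number plural -khu → hehidekhu.
Attach person 3rd person -il → hehidekhuil.
Attach tense future -shash → hehidekhuilshash.
Apply vowel deletion: hehidekhuilshash → hehidekhilshash.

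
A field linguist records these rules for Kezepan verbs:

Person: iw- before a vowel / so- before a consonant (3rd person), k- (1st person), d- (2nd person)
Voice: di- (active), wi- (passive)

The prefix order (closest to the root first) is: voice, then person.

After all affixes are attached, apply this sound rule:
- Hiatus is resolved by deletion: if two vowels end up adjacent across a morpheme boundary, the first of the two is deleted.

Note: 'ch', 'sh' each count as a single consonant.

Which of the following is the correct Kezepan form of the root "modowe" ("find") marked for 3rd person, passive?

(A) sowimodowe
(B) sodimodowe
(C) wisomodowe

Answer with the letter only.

A

Attach voice passive wi- → wimodowe.
Attach person 3rd person so- (before consonant 'w') → sowimodowe.
Vowel deletion: no change.
So the correct form is sowimodowe, option (A).
(B) sodimodowe is wrong: it uses active instead of passive for voice.
(C) wisomodowe is wrong: it has the affixes in the wrong order.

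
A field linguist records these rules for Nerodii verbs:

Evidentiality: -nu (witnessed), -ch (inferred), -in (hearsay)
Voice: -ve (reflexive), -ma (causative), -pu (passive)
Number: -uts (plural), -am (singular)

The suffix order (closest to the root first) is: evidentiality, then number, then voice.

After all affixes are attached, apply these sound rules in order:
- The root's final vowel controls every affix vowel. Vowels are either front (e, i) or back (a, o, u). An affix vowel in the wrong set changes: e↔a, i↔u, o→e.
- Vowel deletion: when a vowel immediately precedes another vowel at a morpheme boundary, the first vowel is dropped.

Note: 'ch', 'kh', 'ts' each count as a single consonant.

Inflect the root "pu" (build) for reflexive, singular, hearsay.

Attach evidentiality hearsay -in → puin.
Attach number singular -am → puinam.
Attach voice reflexive -ve → puinamve.
Apply vowel harmony: puinamve → puunamva.
Apply vowel deletion: puunamva → punamva.

punamva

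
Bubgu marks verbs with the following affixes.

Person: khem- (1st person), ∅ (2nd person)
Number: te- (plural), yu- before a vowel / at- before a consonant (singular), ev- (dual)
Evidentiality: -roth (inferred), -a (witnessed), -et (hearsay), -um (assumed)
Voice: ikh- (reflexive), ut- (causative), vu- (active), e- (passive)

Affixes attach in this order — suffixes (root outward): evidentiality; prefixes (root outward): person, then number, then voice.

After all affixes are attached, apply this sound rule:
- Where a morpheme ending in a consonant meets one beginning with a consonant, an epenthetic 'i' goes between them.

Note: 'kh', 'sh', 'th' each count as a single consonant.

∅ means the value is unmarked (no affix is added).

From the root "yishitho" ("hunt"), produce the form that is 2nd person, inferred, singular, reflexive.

ikhatiyishithoroth

person = 2nd person: zero marking, form stays yishitho.
Attach number singular at- (before consonant 'y') → atyishitho.
Attach voice reflexive ikh- → ikhatyishitho.
Attach evidentiality inferred -roth → ikhatyishithoroth.
Apply epenthesis: ikhatyishithoroth → ikhatiyishithoroth.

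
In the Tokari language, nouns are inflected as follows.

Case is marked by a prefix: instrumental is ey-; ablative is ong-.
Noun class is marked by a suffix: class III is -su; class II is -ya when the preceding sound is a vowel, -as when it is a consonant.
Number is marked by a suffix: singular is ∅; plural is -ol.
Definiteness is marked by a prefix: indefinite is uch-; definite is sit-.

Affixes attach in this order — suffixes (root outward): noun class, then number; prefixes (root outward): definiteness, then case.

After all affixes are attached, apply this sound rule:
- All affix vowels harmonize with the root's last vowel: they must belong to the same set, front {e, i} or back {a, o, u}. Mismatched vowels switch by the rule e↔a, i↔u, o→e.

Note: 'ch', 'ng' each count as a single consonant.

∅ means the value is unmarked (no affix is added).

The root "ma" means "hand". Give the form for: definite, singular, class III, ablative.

Attach noun class class III -su → masu.
Attach definiteness definite sit- → sitmasu.
Attach case ablative ong- → ongsitmasu.
number = singular: zero marking, form stays ongsitmasu.
Apply vowel harmony: ongsitmasu → ongsutmasu.

ongsutmasu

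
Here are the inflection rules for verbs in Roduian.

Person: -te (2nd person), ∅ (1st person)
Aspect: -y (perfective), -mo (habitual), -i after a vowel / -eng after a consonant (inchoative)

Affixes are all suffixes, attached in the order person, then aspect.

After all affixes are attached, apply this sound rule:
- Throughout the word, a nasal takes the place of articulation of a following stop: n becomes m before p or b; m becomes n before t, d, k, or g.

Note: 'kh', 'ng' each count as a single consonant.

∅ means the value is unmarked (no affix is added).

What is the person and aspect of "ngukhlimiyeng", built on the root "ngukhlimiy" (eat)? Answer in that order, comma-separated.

1st person, inchoative

Segment: ngukhlimiy-eng.
person: ∅ → 1st person.
aspect: -i/eng → inchoative.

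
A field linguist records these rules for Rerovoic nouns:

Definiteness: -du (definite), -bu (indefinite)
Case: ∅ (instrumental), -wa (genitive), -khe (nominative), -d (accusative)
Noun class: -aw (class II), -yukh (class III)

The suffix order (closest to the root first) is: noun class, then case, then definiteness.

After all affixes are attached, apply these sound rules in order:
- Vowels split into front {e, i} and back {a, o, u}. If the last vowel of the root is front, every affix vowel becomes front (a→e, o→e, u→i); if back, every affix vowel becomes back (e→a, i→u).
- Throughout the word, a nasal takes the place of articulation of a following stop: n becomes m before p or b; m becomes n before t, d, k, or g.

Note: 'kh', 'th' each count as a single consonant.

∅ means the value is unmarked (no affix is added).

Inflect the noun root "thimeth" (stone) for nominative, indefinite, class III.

thimethyikhkhebi

Attach noun class class III -yukh → thimethyukh.
Attach case nominative -khe → thimethyukhkhe.
Attach definiteness indefinite -bu → thimethyukhkhebu.
Apply vowel harmony: thimethyukhkhebu → thimethyikhkhebi.
Nasal assimilation: no change.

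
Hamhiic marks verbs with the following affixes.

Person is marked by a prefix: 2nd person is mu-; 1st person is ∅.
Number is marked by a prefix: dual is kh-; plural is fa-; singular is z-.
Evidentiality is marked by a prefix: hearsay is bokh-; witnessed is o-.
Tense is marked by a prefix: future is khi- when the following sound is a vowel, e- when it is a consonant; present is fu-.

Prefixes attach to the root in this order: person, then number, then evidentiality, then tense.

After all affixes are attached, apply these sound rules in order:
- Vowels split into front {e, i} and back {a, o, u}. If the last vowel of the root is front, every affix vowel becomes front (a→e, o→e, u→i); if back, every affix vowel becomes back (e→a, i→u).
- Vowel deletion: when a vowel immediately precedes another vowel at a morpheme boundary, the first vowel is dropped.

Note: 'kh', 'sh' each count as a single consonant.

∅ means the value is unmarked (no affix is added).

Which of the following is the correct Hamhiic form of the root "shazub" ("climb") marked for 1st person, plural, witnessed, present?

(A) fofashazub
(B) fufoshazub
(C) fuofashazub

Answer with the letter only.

person = 1st person: zero marking, form stays shazub.
Attach number plural fa- → fashazub.
Attach evidentiality witnessed o- → ofashazub.
Attach tense present fu- → fuofashazub.
Vowel harmony: no change.
Apply vowel deletion: fuofashazub → fofashazub.
So the correct form is fofashazub, option (A).
(C) fuofashazub is wrong: it fails to apply the sound rule(s).
(B) fufoshazub is wrong: it has the affixes in the wrong order.

A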